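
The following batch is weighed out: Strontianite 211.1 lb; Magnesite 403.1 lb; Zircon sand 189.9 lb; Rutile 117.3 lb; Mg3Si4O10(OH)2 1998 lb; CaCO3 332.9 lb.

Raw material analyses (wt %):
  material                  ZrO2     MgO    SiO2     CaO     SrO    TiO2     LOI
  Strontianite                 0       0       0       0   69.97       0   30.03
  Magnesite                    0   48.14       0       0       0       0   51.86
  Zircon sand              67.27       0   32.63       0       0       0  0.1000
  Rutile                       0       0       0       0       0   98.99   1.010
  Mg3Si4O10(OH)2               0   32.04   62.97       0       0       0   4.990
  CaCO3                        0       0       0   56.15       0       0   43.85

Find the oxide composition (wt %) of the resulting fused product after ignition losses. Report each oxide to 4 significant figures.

Glass mass = 2733 lb (batch 3252 − LOI 519.5).
Composition: ZrO2 4.675%, MgO 30.53%, SiO2 48.31%, CaO 6.840%, SrO 5.405%, TiO2 4.249%

The working math maintains exact precision through the solve; working values are shown, rounded to four significant figures, between the steps; each reported number is rounded just once — the derived quantities are re-derived at full float precision (yield, totals, net glass mass, six oxide percentages, ignition loss) starting from the weights per 2733 lb of glass as quoted within either problem or answer.
Per-oxide mass from batch:
  ZrO2: 189.9·0.6727 = 127.7 lb
  MgO: 403.1·0.4814 + 1998·0.3204 = 834.2 lb
  SiO2: 189.9·0.3263 + 1998·0.6297 = 1320 lb
  CaO: 332.9·0.5615 = 186.9 lb
  SrO: 211.1·0.6997 = 147.7 lb
  TiO2: 117.3·0.9899 = 116.1 lb
LOI: 211.1·0.3003 + 403.1·0.5186 + 189.9·0.001000 + 117.3·0.01010 + 1998·0.04990 + 332.9·0.4385 = 519.5 lb
Net of LOI, the glass mass = 3252 − 519.5 = 2733 lb (consistent with Σ oxide mass)
each oxide over glass, ×100, is wt %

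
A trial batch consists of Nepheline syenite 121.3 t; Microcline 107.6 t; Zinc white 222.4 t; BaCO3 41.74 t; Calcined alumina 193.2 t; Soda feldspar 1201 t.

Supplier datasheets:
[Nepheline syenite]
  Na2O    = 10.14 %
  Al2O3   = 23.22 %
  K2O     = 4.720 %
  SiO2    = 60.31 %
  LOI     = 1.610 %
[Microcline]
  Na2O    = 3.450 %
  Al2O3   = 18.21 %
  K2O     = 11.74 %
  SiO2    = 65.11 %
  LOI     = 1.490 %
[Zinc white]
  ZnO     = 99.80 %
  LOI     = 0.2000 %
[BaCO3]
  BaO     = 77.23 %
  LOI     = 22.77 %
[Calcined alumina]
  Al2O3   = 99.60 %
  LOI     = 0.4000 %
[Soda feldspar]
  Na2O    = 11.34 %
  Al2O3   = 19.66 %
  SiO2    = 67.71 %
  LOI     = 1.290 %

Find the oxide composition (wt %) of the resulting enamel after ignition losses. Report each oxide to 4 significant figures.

All arithmetic maintains full float precision at every stage — intermediates are rounded off to 4 significant digits wherever printed — a single rounding completes every reported value — the derived quantities are carried in exact precision (totals, glass mass, LOI, six oxide percentages, the yield) from the batch weights on 1857 t of glass as given in the problem or the answer.
Mass of each oxide from the mix:
  Na2O: 121.3·0.1014 + 107.6·0.03450 + 1201·0.1134 = 152.2 t
  Al2O3: 121.3·0.2322 + 107.6·0.1821 + 193.2·0.9960 + 1201·0.1966 = 476.3 t
  K2O: 121.3·0.04720 + 107.6·0.1174 = 18.36 t
  ZnO: 222.4·0.9980 = 222.0 t
  BaO: 41.74·0.7723 = 32.24 t
  SiO2: 121.3·0.6031 + 107.6·0.6511 + 1201·0.6771 = 956.4 t
LOI: 121.3·0.01610 + 107.6·0.01490 + 222.4·0.002000 + 41.74·0.2277 + 193.2·0.004000 + 1201·0.01290 = 29.77 t
Net of LOI, the glass mass = 1887 − 29.77 = 1857 t (matching Σ of the oxides)
each wt % is 100 × oxide ÷ glass

Glass mass = 1857 t (batch 1887 − LOI 29.77).
Composition: Na2O 8.194%, Al2O3 25.64%, K2O 0.9883%, ZnO 11.95%, BaO 1.735%, SiO2 51.49%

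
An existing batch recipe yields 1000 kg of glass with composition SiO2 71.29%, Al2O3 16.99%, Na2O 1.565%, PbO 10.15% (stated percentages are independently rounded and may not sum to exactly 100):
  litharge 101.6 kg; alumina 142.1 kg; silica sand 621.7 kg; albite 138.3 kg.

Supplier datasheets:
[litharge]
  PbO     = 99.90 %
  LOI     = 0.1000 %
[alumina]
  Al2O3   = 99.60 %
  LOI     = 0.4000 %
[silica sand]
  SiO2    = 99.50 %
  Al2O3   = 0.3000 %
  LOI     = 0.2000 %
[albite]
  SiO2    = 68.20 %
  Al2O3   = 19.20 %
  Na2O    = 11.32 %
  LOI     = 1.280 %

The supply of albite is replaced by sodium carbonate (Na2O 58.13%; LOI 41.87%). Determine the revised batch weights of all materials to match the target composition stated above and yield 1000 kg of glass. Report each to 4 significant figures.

Intermediates are shown (rounded to four significant digits) across the worked steps; the whole derivation carries full precision from first step to last; every reported result sees exactly one rounding. Derived quantities are re-derived in exact precision (yield, the totals, four oxide percentages, LOI, net glass mass) from the weighed amounts on 1000 kg of glass, exactly as shown in problem or answer.
Per-oxide target masses for 1000 kg glass:
  SiO2: 71.29% × 1000 = 712.9 kg
  Al2O3: 16.99% × 1000 = 169.9 kg
  Na2O: 1.565% × 1000 = 15.65 kg
  PbO: 10.15% × 1000 = 101.5 kg
Balance tally, oxide-wise, applying the batch weights above, relative to the basis at hand (oxide sums agree with the targets modulo rounding of the values):
  SiO2: 716.5·0.9950 = 712.9 kg (target 712.9 kg)
  Al2O3: 168.4·0.9960 + 716.5·0.003000 = 169.9 kg (target 169.9 kg)
  Na2O: 26.92·0.5813 = 15.65 kg (target 15.65 kg)
  PbO: 101.6·0.9990 = 101.5 kg (target 101.5 kg)
Auditing the glass mass value: whole batch net of LOI = 999.9 kg (summing oxide targets gives 1000 kg; versus the stated basis of 1000 kg — a pure rounding effect).
Batch grand total — Σ batch = 1013 kg; loss to ignition Σ batch·LOI = 13.48 kg; yield = glass ÷ total batch = 98.67%.

Revised batch per 1000 kg glass:
  litharge: 101.6 kg
  alumina: 168.4 kg
  silica sand: 716.5 kg
  sodium carbonate: 26.92 kg
Total batch = 1013 kg; LOI loss = 13.48 kg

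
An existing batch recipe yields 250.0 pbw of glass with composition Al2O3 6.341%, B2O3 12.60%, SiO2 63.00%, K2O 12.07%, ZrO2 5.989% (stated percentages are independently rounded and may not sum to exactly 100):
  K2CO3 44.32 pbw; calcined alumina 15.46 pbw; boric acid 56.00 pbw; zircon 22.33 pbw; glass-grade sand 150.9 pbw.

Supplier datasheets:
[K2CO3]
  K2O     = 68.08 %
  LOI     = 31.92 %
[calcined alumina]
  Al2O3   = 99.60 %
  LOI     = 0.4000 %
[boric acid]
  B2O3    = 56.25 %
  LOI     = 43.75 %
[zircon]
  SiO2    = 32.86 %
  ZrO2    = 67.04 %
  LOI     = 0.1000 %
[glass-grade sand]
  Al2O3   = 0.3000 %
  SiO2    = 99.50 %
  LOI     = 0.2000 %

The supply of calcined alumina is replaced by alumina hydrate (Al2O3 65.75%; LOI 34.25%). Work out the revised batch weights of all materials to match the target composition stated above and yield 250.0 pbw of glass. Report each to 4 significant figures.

Revised batch per 250.0 pbw glass:
  K2CO3: 44.32 pbw
  alumina hydrate: 23.42 pbw
  boric acid: 56.00 pbw
  zircon: 22.33 pbw
  glass-grade sand: 150.9 pbw
Total batch = 297.0 pbw; LOI loss = 46.99 pbw

Intermediates are printed, with 4-significant-figure rounding, alongside each step — all internal work maintains full precision at all times — each reported number includes exactly one rounding. All derived quantities (glass mass, LOI, totals, the five compositions, yield) are carried at full float precision from the batch weights for 250.0 pbw of glass exactly as shown in either problem or answer.
Target oxide masses per 250.0 pbw glass:
  Al2O3: 6.341% × 250.0 = 15.85 pbw
  B2O3: 12.60% × 250.0 = 31.50 pbw
  SiO2: 63.00% × 250.0 = 157.5 pbw
  K2O: 12.07% × 250.0 = 30.18 pbw
  ZrO2: 5.989% × 250.0 = 14.97 pbw
Checking each oxide sum applying the batch weights above, on the stated basis (each sum matches its target mass up to rounding of the answer):
  Al2O3: 23.42·0.6575 + 150.9·0.003000 = 15.85 pbw (target 15.85 pbw)
  B2O3: 56.00·0.5625 = 31.50 pbw (target 31.50 pbw)
  SiO2: 22.33·0.3286 + 150.9·0.9950 = 157.5 pbw (target 157.5 pbw)
  K2O: 44.32·0.6808 = 30.17 pbw (target 30.18 pbw)
  ZrO2: 22.33·0.6704 = 14.97 pbw (target 14.97 pbw)
Glass-mass sanity pass: batch total minus LOI = 250.0 pbw (the targets, summed, come to 250.0 pbw; versus the stated basis of 250.0 pbw — deltas are rounding alone).
Batch grand total — Σ batch = 297.0 pbw; LOI loss = Σ batch·LOI = 46.99 pbw; the yield ratio, glass ÷ batch: 84.18%.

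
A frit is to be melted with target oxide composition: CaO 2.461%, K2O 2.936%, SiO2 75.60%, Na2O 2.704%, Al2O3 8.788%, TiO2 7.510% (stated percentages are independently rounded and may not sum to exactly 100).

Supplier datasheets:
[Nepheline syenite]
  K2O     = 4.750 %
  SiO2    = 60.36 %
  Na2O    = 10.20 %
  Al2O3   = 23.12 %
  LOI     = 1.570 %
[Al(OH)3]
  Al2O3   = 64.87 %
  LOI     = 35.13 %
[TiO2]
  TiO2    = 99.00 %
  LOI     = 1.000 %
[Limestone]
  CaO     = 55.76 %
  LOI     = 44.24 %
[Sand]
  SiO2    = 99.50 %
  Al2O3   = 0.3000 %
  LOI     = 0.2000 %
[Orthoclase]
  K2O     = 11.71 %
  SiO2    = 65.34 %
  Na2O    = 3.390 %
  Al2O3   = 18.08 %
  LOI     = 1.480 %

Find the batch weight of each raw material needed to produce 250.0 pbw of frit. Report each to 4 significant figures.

Batch per 250.0 pbw frit:
  Nepheline syenite: 52.52 pbw
  Al(OH)3: 3.011 pbw
  TiO2: 18.96 pbw
  Limestone: 11.03 pbw
  Sand: 130.9 pbw
  Orthoclase: 41.38 pbw
Total batch = 257.8 pbw; LOI loss = 7.826 pbw; yield = 96.96%

In-progress results are printed rounded off to 4 significant figures across the worked steps. All internal work runs at full float precision at all times — each reported figure takes just one rounding — all derived quantities are rebuilt at full precision (the six compositions, ignition loss, net glass mass, totals, yield) starting from the weights per 250.0 pbw of glass as they appear in question or answer.
Oxide mass targets, per 250.0 pbw frit:
  CaO: 2.461% × 250.0 = 6.152 pbw
  K2O: 2.936% × 250.0 = 7.340 pbw
  SiO2: 75.60% × 250.0 = 189.0 pbw
  Na2O: 2.704% × 250.0 = 6.760 pbw
  Al2O3: 8.788% × 250.0 = 21.97 pbw
  TiO2: 7.510% × 250.0 = 18.77 pbw
Verifying the oxide balance with the batch weights as given, for the quoted basis mass (target by target, the sums agree modulo rounding of the values):
  CaO: 11.03·0.5576 = 6.150 pbw (target 6.152 pbw)
  K2O: 52.52·0.04750 + 41.38·0.1171 = 7.340 pbw (target 7.340 pbw)
  SiO2: 52.52·0.6036 + 130.9·0.9950 + 41.38·0.6534 = 189.0 pbw (target 189.0 pbw)
  Na2O: 52.52·0.1020 + 41.38·0.03390 = 6.760 pbw (target 6.760 pbw)
  Al2O3: 52.52·0.2312 + 3.011·0.6487 + 130.9·0.003000 + 41.38·0.1808 = 21.97 pbw (target 21.97 pbw)
  TiO2: 18.96·0.9900 = 18.77 pbw (target 18.77 pbw)
Glass mass check: whole batch net of LOI = 250.0 pbw (summing oxide targets gives 250.0 pbw; the stated basis being 250.0 pbw — any gap is answer rounding).
Summing the batch: Σ batch = 257.8 pbw; ignition loss, Σ(batch × LOI) = 7.826 pbw; yield = glass ÷ total batch = 96.96%.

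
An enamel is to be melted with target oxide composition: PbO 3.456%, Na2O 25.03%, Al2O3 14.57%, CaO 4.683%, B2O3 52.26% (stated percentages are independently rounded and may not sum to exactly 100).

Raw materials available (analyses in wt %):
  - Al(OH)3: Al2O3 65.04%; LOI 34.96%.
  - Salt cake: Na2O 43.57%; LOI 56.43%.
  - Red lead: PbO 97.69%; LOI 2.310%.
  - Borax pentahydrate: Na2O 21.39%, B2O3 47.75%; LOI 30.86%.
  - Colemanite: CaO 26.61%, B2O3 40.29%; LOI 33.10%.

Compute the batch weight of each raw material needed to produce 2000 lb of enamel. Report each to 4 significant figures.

Batch per 2000 lb enamel:
  Al(OH)3: 448.0 lb
  Salt cake: 220.1 lb
  Red lead: 70.75 lb
  Borax pentahydrate: 1892 lb
  Colemanite: 352.0 lb
Total batch = 2983 lb; LOI loss = 982.8 lb; yield = 67.05%

Full precision is held throughout. Mid-chain values are shown (rounded to four significant digits) between the steps — every reported value receives exactly one rounding; derived quantities (LOI, totals, five oxide percentages, glass mass, the yield) are computed using the weight values on 2000 lb of glass at full precision as set out in the problem or the answer.
Per-oxide target masses for 2000 lb enamel:
  PbO: 3.456% × 2000 = 69.12 lb
  Na2O: 25.03% × 2000 = 500.6 lb
  Al2O3: 14.57% × 2000 = 291.4 lb
  CaO: 4.683% × 2000 = 93.66 lb
  B2O3: 52.26% × 2000 = 1045 lb
Oxide-by-oxide audit on the weights just shown, at the basis given (sums match the target masses exact up to rounding of places):
  PbO: 70.75·0.9769 = 69.12 lb (target 69.12 lb)
  Na2O: 220.1·0.4357 + 1892·0.2139 = 500.6 lb (target 500.6 lb)
  Al2O3: 448.0·0.6504 = 291.4 lb (target 291.4 lb)
  CaO: 352.0·0.2661 = 93.67 lb (target 93.66 lb)
  B2O3: 1892·0.4775 + 352.0·0.4029 = 1045 lb (target 1045 lb)
Auditing the glass mass value: Σ batch − LOI loss = 2000 lb (per-oxide target masses sum to 2000 lb; versus the stated basis of 2000 lb — gaps are rounding artifacts).
Batch grand total — Σ batch = 2983 lb; Σ batch·LOI gives LOI loss = 982.8 lb; as yield: glass ÷ batch → 67.05%.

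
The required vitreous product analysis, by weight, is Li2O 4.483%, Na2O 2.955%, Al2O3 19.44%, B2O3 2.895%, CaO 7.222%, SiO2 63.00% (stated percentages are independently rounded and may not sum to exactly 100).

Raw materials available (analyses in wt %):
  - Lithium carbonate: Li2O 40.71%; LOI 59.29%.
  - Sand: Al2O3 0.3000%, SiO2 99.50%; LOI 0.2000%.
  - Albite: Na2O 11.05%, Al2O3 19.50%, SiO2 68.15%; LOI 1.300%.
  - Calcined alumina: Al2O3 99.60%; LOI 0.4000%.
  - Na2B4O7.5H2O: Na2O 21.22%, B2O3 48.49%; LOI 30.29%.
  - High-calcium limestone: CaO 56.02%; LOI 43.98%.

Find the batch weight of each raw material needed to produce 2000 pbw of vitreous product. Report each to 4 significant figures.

Every computation carries exact precision all the way through. Working values are displayed, with 4-significant-figure rounding, when written out — a single rounding completes each reported figure; all derived quantities are carried from the weighed amounts on 2000 pbw of glass in full float precision (net glass mass, the six compositions, totals, ignition loss, yield), exactly as shown in the problem or answer text.
Per-oxide target masses for 2000 pbw vitreous product:
  Li2O: 4.483% × 2000 = 89.66 pbw
  Na2O: 2.955% × 2000 = 59.10 pbw
  Al2O3: 19.44% × 2000 = 388.8 pbw
  B2O3: 2.895% × 2000 = 57.90 pbw
  CaO: 7.222% × 2000 = 144.4 pbw
  SiO2: 63.00% × 2000 = 1260 pbw
Mass-balance tally per oxide on the weights just shown, under the basis named above (every target is met by its sum once rounding is allowed for):
  Li2O: 220.2·0.4071 = 89.64 pbw (target 89.66 pbw)
  Na2O: 305.5·0.1105 + 119.4·0.2122 = 59.09 pbw (target 59.10 pbw)
  Al2O3: 1057·0.003000 + 305.5·0.1950 + 327.4·0.9960 = 388.8 pbw (target 388.8 pbw)
  B2O3: 119.4·0.4849 = 57.90 pbw (target 57.90 pbw)
  CaO: 257.8·0.5602 = 144.4 pbw (target 144.4 pbw)
  SiO2: 1057·0.9950 + 305.5·0.6815 = 1260 pbw (target 1260 pbw)
Glass-mass closure: the batch minus its LOI: 2000 pbw (the targets, summed, come to 2000 pbw; with the basis standing at 2000 pbw — rounding explains the deltas).
Whole-batch sum: Σ batch = 2287 pbw; Σ batch·LOI gives LOI loss = 287.5 pbw; yield, glass over the total, = 87.43%.

Batch per 2000 pbw vitreous product:
  Lithium carbonate: 220.2 pbw
  Sand: 1057 pbw
  Albite: 305.5 pbw
  Calcined alumina: 327.4 pbw
  Na2B4O7.5H2O: 119.4 pbw
  High-calcium limestone: 257.8 pbw
Total batch = 2287 pbw; LOI loss = 287.5 pbw; yield = 87.43%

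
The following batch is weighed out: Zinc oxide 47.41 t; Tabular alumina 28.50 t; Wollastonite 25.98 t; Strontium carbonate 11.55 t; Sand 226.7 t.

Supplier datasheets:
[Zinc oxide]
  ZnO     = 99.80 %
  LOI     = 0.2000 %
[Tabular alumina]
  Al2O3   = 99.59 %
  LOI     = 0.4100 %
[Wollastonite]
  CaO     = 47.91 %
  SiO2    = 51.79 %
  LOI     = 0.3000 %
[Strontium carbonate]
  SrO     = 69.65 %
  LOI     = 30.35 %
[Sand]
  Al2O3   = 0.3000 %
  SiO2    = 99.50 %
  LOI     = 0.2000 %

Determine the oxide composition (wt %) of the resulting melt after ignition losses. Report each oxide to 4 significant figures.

The whole derivation maintains exact precision in all steps. Working values are rounded to 4 significant digits when displayed. Each reported number is rounded just once — all derived quantities are carried starting from the weights per 335.9 t of glass at full precision (the yield, five oxide percentages, LOI, totals, glass mass) as written in problem or answer.
Oxide masses out of the charge:
  Al2O3: 28.50·0.9959 + 226.7·0.003000 = 29.06 t
  CaO: 25.98·0.4791 = 12.45 t
  SrO: 11.55·0.6965 = 8.045 t
  ZnO: 47.41·0.9980 = 47.32 t
  SiO2: 25.98·0.5179 + 226.7·0.9950 = 239.0 t
LOI: 47.41·0.002000 + 28.50·0.004100 + 25.98·0.003000 + 11.55·0.3035 + 226.7·0.002000 = 4.248 t
batch − LOI leaves glass = 340.1 − 4.248 = 335.9 t (consistent with Σ oxide mass)
percent by weight: oxide/glass ×100

Glass mass = 335.9 t (batch 340.1 − LOI 4.248).
Composition: Al2O3 8.653%, CaO 3.706%, SrO 2.395%, ZnO 14.09%, SiO2 71.16%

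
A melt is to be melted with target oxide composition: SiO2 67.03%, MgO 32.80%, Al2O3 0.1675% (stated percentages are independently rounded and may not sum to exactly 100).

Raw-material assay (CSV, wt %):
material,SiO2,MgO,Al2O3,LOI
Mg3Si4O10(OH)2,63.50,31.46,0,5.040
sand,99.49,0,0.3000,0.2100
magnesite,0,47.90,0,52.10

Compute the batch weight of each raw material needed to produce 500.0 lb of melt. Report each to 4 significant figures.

Mid-chain values are shown, rounded to four significant figures, across the worked steps. The working math carries full float precision from start to finish — a single rounding completes every reported value; derived quantities are carried in full float precision (totals, yield, the three compositions, net glass mass, ignition loss) starting from the weights for 500.0 lb of glass, precisely as stated by problem or answer.
Target masses of each oxide per 500.0 lb melt:
  SiO2: 67.03% × 500.0 = 335.2 lb
  MgO: 32.80% × 500.0 = 164.0 lb
  Al2O3: 0.1675% × 500.0 = 0.8375 lb
Balance tally, oxide-wise, applying the batch weights above, on the stated basis (oxide sums agree with the targets net of answer rounding effects):
  SiO2: 90.40·0.6350 + 279.2·0.9949 = 335.2 lb (target 335.2 lb)
  MgO: 90.40·0.3146 + 283.0·0.4790 = 164.0 lb (target 164.0 lb)
  Al2O3: 279.2·0.003000 = 0.8376 lb (target 0.8375 lb)
Glass-mass bookkeeping: the batch minus its LOI: 500.0 lb (the targets, summed, come to 500.0 lb; versus the stated basis of 500.0 lb — deltas are rounding alone).
Summing the batch: Σ batch = 652.6 lb; the LOI term Σ batch·LOI equals 152.6 lb; yield, glass over the total, = 76.62%.

Batch per 500.0 lb melt:
  Mg3Si4O10(OH)2: 90.40 lb
  sand: 279.2 lb
  magnesite: 283.0 lb
Total batch = 652.6 lb; LOI loss = 152.6 lb; yield = 76.62%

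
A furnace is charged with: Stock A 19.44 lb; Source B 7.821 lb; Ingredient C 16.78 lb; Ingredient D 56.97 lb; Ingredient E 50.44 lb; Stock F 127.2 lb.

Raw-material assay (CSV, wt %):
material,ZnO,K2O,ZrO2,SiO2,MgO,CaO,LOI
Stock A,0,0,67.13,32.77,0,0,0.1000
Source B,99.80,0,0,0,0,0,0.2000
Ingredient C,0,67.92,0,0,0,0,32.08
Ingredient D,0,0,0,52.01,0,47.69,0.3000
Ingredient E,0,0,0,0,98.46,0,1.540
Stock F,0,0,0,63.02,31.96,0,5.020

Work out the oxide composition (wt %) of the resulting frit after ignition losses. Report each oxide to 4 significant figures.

Glass mass = 265.9 lb (batch 278.7 − LOI 12.75).
Composition: ZnO 2.935%, K2O 4.286%, ZrO2 4.908%, SiO2 43.69%, MgO 33.97%, CaO 10.22%

Every computation runs at full float precision end to end. Working values appear rounded off to 4 significant figures between the steps. Every reported value is rounded exactly once — the derived quantities are rebuilt from the weighed amounts on 265.9 lb of glass at exact precision (LOI, the totals, the yield, glass mass, the six compositions), precisely as stated by question or answer.
Mass of each oxide from the mix:
  ZnO: 7.821·0.9980 = 7.805 lb
  K2O: 16.78·0.6792 = 11.40 lb
  ZrO2: 19.44·0.6713 = 13.05 lb
  SiO2: 19.44·0.3277 + 56.97·0.5201 + 127.2·0.6302 = 116.2 lb
  MgO: 50.44·0.9846 + 127.2·0.3196 = 90.32 lb
  CaO: 56.97·0.4769 = 27.17 lb
LOI: 19.44·0.001000 + 7.821·0.002000 + 16.78·0.3208 + 56.97·0.003000 + 50.44·0.01540 + 127.2·0.05020 = 12.75 lb
batch − LOI leaves glass = 278.7 − 12.75 = 265.9 lb (consistent with Σ oxide mass)
wt %: oxide over glass, times 100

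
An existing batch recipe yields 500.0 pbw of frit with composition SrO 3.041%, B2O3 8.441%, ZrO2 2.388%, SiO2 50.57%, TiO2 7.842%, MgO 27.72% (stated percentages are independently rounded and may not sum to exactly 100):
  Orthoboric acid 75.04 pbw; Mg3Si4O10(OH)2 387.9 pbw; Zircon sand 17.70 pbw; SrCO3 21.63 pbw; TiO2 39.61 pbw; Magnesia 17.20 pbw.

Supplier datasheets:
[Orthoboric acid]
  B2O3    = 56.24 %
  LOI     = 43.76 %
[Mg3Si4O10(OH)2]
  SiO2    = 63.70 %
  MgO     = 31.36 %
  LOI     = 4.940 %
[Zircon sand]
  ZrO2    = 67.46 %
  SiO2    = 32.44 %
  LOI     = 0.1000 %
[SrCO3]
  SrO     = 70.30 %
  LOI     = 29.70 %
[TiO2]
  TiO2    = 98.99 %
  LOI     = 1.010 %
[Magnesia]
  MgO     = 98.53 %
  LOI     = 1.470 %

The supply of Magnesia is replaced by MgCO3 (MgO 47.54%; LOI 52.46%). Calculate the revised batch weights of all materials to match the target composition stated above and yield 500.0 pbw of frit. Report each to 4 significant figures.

Revised batch per 500.0 pbw frit:
  Orthoboric acid: 75.04 pbw
  Mg3Si4O10(OH)2: 387.9 pbw
  Zircon sand: 17.70 pbw
  SrCO3: 21.63 pbw
  TiO2: 39.61 pbw
  MgCO3: 35.65 pbw
Total batch = 577.5 pbw; LOI loss = 77.54 pbw

Rounding to four significant digits applies to every working value as printed; full precision is maintained from start to finish; exactly one rounding goes into each reported result. All derived quantities (yield, LOI, glass mass, six oxide percentages, totals) are carried from the batch weights at 500.0 pbw of glass at full precision as they appear in problem or answer.
Per-oxide target masses for 500.0 pbw frit:
  SrO: 3.041% × 500.0 = 15.20 pbw
  B2O3: 8.441% × 500.0 = 42.20 pbw
  ZrO2: 2.388% × 500.0 = 11.94 pbw
  SiO2: 50.57% × 500.0 = 252.8 pbw
  TiO2: 7.842% × 500.0 = 39.21 pbw
  MgO: 27.72% × 500.0 = 138.6 pbw
A balance pass over the oxides, given the weights on record, relative to the basis at hand (summed amounts equal target values up to rounding of the answer):
  SrO: 21.63·0.7030 = 15.21 pbw (target 15.20 pbw)
  B2O3: 75.04·0.5624 = 42.20 pbw (target 42.20 pbw)
  ZrO2: 17.70·0.6746 = 11.94 pbw (target 11.94 pbw)
  SiO2: 387.9·0.6370 + 17.70·0.3244 = 252.8 pbw (target 252.8 pbw)
  TiO2: 39.61·0.9899 = 39.21 pbw (target 39.21 pbw)
  MgO: 387.9·0.3136 + 35.65·0.4754 = 138.6 pbw (target 138.6 pbw)
Mass balance on the glass: total batch − LOI = 500.0 pbw (oxide target masses add up to 500.0 pbw; against the stated basis, 500.0 pbw — rounding explains the deltas).
Summing the batch: Σ batch = 577.5 pbw; loss to ignition Σ batch·LOI = 77.54 pbw; the yield ratio, glass ÷ batch: 86.57%.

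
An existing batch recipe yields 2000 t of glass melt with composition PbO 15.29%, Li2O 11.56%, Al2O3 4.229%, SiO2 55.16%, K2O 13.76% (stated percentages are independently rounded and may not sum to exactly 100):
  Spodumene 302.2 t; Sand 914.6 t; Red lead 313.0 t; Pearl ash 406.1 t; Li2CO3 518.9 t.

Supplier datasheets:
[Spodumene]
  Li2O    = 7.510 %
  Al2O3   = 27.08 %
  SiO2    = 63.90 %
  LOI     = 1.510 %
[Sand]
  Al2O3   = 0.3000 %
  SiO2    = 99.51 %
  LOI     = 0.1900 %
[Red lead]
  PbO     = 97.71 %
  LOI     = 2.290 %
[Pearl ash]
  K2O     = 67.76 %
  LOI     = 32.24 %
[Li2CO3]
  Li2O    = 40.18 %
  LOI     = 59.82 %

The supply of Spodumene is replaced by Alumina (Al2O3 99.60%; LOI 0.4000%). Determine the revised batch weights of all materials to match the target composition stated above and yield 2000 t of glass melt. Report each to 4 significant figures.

Revised batch per 2000 t glass melt:
  Alumina: 81.58 t
  Sand: 1109 t
  Red lead: 313.0 t
  Pearl ash: 406.1 t
  Li2CO3: 575.4 t
Total batch = 2485 t; LOI loss = 484.7 t

Every computation maintains full precision throughout. Working values are printed, rounded to four significant figures, between the steps; each reported number sees exactly one rounding. The derived quantities are re-derived using the weight values for 2000 t of glass in full precision (the yield, net glass mass, LOI, totals, five oxide percentages), exactly as printed in either problem or answer.
Target oxide masses per 2000 t glass melt:
  PbO: 15.29% × 2000 = 305.8 t
  Li2O: 11.56% × 2000 = 231.2 t
  Al2O3: 4.229% × 2000 = 84.58 t
  SiO2: 55.16% × 2000 = 1103 t
  K2O: 13.76% × 2000 = 275.2 t
A balance pass over the oxides, per the reported batch figures, under the basis named above (summed amounts equal target values up to rounding of the answer):
  PbO: 313.0·0.9771 = 305.8 t (target 305.8 t)
  Li2O: 575.4·0.4018 = 231.2 t (target 231.2 t)
  Al2O3: 81.58·0.9960 + 1109·0.003000 = 84.58 t (target 84.58 t)
  SiO2: 1109·0.9951 = 1104 t (target 1103 t)
  K2O: 406.1·0.6776 = 275.2 t (target 275.2 t)
Glass-mass sanity pass: net batch after ignition = 2000 t (oxide target masses add up to 2000 t; versus the stated basis of 2000 t — gaps are rounding artifacts).
Batch grand total — Σ batch = 2485 t; LOI loss = Σ batch·LOI = 484.7 t; glass ÷ batch gives a yield of 80.49%.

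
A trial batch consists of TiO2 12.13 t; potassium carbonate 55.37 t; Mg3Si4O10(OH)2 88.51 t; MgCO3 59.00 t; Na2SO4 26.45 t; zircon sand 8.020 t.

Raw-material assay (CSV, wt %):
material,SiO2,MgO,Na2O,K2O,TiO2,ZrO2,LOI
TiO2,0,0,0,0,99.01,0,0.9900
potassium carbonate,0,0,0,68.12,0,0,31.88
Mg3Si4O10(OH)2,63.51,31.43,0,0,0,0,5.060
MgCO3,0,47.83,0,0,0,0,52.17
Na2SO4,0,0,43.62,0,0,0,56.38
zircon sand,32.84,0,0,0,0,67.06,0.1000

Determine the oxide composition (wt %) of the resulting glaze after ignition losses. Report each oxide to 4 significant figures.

Each numeric step keeps full precision all the way through — in-progress results appear rounded off to 4 significant digits when written out. Every reported value is rounded only once. All derived quantities (ignition loss, the yield, net glass mass, the totals, six oxide percentages) are rebuilt starting from the weights at 181.5 t of glass in exact precision, exactly as printed in either problem or answer.
Oxide masses out of the charge:
  SiO2: 88.51·0.6351 + 8.020·0.3284 = 58.85 t
  MgO: 88.51·0.3143 + 59.00·0.4783 = 56.04 t
  Na2O: 26.45·0.4362 = 11.54 t
  K2O: 55.37·0.6812 = 37.72 t
  TiO2: 12.13·0.9901 = 12.01 t
  ZrO2: 8.020·0.6706 = 5.378 t
LOI: 12.13·0.009900 + 55.37·0.3188 + 88.51·0.05060 + 59.00·0.5217 + 26.45·0.5638 + 8.020·0.001000 = 67.95 t
batch − LOI leaves glass = 249.5 − 67.95 = 181.5 t (consistent with Σ oxide mass)
wt %: oxide over glass, times 100

Glass mass = 181.5 t (batch 249.5 − LOI 67.95).
Composition: SiO2 32.42%, MgO 30.87%, Na2O 6.356%, K2O 20.78%, TiO2 6.616%, ZrO2 2.963%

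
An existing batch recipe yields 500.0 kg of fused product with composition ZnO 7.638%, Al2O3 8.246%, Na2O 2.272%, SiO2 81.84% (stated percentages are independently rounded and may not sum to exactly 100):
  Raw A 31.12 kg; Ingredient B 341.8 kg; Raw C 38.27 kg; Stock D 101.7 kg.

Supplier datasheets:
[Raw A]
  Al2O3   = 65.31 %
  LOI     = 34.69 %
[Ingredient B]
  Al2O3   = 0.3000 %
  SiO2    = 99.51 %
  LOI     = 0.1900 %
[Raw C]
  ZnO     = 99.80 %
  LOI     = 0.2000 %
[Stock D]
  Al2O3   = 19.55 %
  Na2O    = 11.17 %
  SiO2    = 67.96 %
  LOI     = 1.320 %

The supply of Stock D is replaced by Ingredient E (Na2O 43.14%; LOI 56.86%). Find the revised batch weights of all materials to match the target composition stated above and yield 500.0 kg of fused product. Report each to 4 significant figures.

Each numeric step holds full float precision in every operation; values along the way are shown rounded to 4 significant figures when written out — every reported figure is rounded a single time; derived quantities are rebuilt at full precision (the yield, net glass mass, totals, LOI, the four compositions) starting from the weights for 500.0 kg of glass, exactly as shown in question or answer.
Target masses of each oxide per 500.0 kg fused product:
  ZnO: 7.638% × 500.0 = 38.19 kg
  Al2O3: 8.246% × 500.0 = 41.23 kg
  Na2O: 2.272% × 500.0 = 11.36 kg
  SiO2: 81.84% × 500.0 = 409.2 kg
Verifying the oxide balance from the weights as reported, per the basis as stated (sums match the target masses given rounding of the digits):
  ZnO: 38.27·0.9980 = 38.19 kg (target 38.19 kg)
  Al2O3: 61.24·0.6531 + 411.2·0.003000 = 41.23 kg (target 41.23 kg)
  Na2O: 26.33·0.4314 = 11.36 kg (target 11.36 kg)
  SiO2: 411.2·0.9951 = 409.2 kg (target 409.2 kg)
Glass mass check: batch Σ − ignition loss = 500.0 kg (oxide target masses add up to 500.0 kg; the stated basis being 500.0 kg — gaps are rounding artifacts).
Total batch = Σ batch = 537.0 kg; LOI removed, Σ of batch·LOI: 37.07 kg; the yield ratio, glass ÷ batch: 93.10%.

Revised batch per 500.0 kg fused product:
  Raw A: 61.24 kg
  Ingredient B: 411.2 kg
  Raw C: 38.27 kg
  Ingredient E: 26.33 kg
Total batch = 537.0 kg; LOI loss = 37.07 kg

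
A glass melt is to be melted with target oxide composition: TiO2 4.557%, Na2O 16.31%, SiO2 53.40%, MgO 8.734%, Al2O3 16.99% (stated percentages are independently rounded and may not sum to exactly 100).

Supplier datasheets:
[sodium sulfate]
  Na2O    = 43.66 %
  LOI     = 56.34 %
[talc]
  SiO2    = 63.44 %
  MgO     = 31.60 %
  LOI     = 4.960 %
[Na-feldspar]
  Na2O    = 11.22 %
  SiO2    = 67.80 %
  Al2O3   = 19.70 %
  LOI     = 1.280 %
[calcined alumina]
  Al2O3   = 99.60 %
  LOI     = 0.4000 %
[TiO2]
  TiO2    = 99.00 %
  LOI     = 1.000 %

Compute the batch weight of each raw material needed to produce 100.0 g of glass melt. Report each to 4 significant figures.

Batch per 100.0 g glass melt:
  sodium sulfate: 23.76 g
  talc: 27.64 g
  Na-feldspar: 52.90 g
  calcined alumina: 6.595 g
  TiO2: 4.603 g
Total batch = 115.5 g; LOI loss = 15.51 g; yield = 86.57%

All internal work keeps exact precision at every stage — the intermediate values appear rounded to four significant digits at each printed step — every reported result takes a single rounding — the derived quantities are rebuilt at full precision (net glass mass, LOI, the totals, yield, five oxide percentages) from the batch weights for 100.0 g of glass, precisely as stated by problem or answer.
Oxide-by-oxide targets in 100.0 g glass melt:
  TiO2: 4.557% × 100.0 = 4.557 g
  Na2O: 16.31% × 100.0 = 16.31 g
  SiO2: 53.40% × 100.0 = 53.40 g
  MgO: 8.734% × 100.0 = 8.734 g
  Al2O3: 16.99% × 100.0 = 16.99 g
Verifying the oxide balance applying the batch weights above, under the basis named above (each sum matches its target mass given rounding of the digits):
  TiO2: 4.603·0.9900 = 4.557 g (target 4.557 g)
  Na2O: 23.76·0.4366 + 52.90·0.1122 = 16.31 g (target 16.31 g)
  SiO2: 27.64·0.6344 + 52.90·0.6780 = 53.40 g (target 53.40 g)
  MgO: 27.64·0.3160 = 8.734 g (target 8.734 g)
  Al2O3: 52.90·0.1970 + 6.595·0.9960 = 16.99 g (target 16.99 g)
Glass mass check: batch Σ − ignition loss = 99.99 g (the Σ of target masses is 99.99 g; the stated basis being 100.0 g — rounding explains the deltas).
Total batch = Σ batch = 115.5 g; LOI removed, Σ of batch·LOI: 15.51 g; as yield: glass ÷ batch → 86.57%.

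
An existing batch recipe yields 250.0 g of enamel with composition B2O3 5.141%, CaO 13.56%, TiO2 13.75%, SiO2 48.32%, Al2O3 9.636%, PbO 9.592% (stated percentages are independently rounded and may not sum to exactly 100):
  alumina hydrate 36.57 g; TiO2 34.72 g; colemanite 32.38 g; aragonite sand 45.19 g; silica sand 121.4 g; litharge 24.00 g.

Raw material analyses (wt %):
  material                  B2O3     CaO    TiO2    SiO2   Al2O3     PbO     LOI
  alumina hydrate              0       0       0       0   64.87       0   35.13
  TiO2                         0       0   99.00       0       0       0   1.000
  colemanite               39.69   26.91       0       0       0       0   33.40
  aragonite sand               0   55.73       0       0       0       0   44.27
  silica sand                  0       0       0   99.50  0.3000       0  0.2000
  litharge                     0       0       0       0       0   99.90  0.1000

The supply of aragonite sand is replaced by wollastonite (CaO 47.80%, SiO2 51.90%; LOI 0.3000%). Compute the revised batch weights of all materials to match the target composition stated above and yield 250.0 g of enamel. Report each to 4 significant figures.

The working math runs at full float precision throughout — values along the way are shown rounded to four significant figures in the working. A single rounding yields every reported number; derived quantities are re-derived in exact precision (the totals, glass mass, ignition loss, six oxide percentages, yield) using the weight values for 250.0 g of glass exactly as shown in the problem or the answer.
Oxide-by-oxide targets in 250.0 g enamel:
  B2O3: 5.141% × 250.0 = 12.85 g
  CaO: 13.56% × 250.0 = 33.90 g
  TiO2: 13.75% × 250.0 = 34.38 g
  SiO2: 48.32% × 250.0 = 120.8 g
  Al2O3: 9.636% × 250.0 = 24.09 g
  PbO: 9.592% × 250.0 = 23.98 g
Verifying the oxide balance applying the batch weights above, against the basis in use (oxide sums agree with the targets modulo rounding of the values):
  B2O3: 32.38·0.3969 = 12.85 g (target 12.85 g)
  CaO: 32.38·0.2691 + 52.69·0.4780 = 33.90 g (target 33.90 g)
  TiO2: 34.72·0.9900 = 34.37 g (target 34.38 g)
  SiO2: 52.69·0.5190 + 93.92·0.9950 = 120.8 g (target 120.8 g)
  Al2O3: 36.70·0.6487 + 93.92·0.003000 = 24.09 g (target 24.09 g)
  PbO: 24.00·0.9990 = 23.98 g (target 23.98 g)
Glass-mass bookkeeping: total charge less LOI = 250.0 g (the targets, summed, come to 250.0 g; stated basis 250.0 g — a pure rounding effect).
Total batch = Σ batch = 274.4 g; Σ batch·LOI gives LOI loss = 24.42 g; yield = glass ÷ total batch = 91.10%.

Revised batch per 250.0 g enamel:
  alumina hydrate: 36.70 g
  TiO2: 34.72 g
  colemanite: 32.38 g
  wollastonite: 52.69 g
  silica sand: 93.92 g
  litharge: 24.00 g
Total batch = 274.4 g; LOI loss = 24.42 g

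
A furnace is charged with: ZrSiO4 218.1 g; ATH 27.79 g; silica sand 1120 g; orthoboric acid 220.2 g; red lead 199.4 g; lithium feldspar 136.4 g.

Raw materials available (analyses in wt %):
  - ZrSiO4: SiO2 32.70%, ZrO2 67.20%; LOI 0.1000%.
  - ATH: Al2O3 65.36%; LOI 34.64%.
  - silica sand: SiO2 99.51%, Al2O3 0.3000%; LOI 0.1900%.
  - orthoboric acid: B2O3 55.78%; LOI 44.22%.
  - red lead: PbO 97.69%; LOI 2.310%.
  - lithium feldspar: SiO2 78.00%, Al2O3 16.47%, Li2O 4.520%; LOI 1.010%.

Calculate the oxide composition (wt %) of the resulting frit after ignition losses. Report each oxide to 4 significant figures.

Glass mass = 1807 g (batch 1922 − LOI 115.3).
Composition: SiO2 71.53%, ZrO2 8.113%, B2O3 6.799%, PbO 10.78%, Al2O3 2.435%, Li2O 0.3413%

In-progress results appear rounded off to 4 significant figures as written — every computation keeps exact precision all the way through. Each reported value is rounded exactly once. Derived quantities are computed in full precision (yield, ignition loss, totals, glass mass, the six compositions) using the weight values on 1807 g of glass as quoted within problem or answer.
Oxide-by-oxide delivered mass:
  SiO2: 218.1·0.3270 + 1120·0.9951 + 136.4·0.7800 = 1292 g
  ZrO2: 218.1·0.6720 = 146.6 g
  B2O3: 220.2·0.5578 = 122.8 g
  PbO: 199.4·0.9769 = 194.8 g
  Al2O3: 27.79·0.6536 + 1120·0.003000 + 136.4·0.1647 = 43.99 g
  Li2O: 136.4·0.04520 = 6.165 g
LOI: 218.1·0.001000 + 27.79·0.3464 + 1120·0.001900 + 220.2·0.4422 + 199.4·0.02310 + 136.4·0.01010 = 115.3 g
The glass mass, total less LOI, = 1922 − 115.3 = 1807 g (matching Σ of the oxides)
percent by weight: oxide/glass ×100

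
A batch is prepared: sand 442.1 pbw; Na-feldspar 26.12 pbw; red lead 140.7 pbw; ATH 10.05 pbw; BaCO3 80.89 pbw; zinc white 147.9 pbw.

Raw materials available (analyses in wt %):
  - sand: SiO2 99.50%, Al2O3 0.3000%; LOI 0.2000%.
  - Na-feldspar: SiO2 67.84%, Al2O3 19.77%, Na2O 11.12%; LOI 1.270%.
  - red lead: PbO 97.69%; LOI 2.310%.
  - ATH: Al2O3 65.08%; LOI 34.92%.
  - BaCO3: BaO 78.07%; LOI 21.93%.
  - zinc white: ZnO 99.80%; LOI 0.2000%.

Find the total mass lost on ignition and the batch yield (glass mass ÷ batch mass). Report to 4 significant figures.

LOI loss = 26.01 pbw; glass = 821.7 pbw; yield = 96.93%

Intermediates are shown (rounded to 4 significant digits) at each printed step; exact precision is held through the solve. A single rounding yields each reported number; the derived quantities (the yield, six oxide percentages, glass mass, LOI, totals) are rebuilt at exact precision starting from the weights at 821.7 pbw of glass as written in the problem or answer text.
Per-material ignition loss:
  sand: 442.1 × 0.002000 = 0.8842 pbw
  Na-feldspar: 26.12 × 0.01270 = 0.3317 pbw
  red lead: 140.7 × 0.02310 = 3.250 pbw
  ATH: 10.05 × 0.3492 = 3.509 pbw
  BaCO3: 80.89 × 0.2193 = 17.74 pbw
  zinc white: 147.9 × 0.002000 = 0.2958 pbw
Total LOI = 26.01 pbw
Glass = batch − LOI = 847.8 − 26.01 = 821.7 pbw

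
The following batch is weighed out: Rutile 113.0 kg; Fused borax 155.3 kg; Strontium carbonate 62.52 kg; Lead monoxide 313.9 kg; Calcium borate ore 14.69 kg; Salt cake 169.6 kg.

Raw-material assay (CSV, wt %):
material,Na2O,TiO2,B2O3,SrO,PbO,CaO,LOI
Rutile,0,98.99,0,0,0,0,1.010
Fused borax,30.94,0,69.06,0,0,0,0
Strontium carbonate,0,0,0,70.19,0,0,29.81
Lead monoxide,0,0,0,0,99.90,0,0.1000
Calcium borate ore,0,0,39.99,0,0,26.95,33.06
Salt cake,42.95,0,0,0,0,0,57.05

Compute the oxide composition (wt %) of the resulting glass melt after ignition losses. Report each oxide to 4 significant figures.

The intermediate values are displayed, with 4-significant-figure rounding, when written out; every computation maintains exact precision at every stage. Each reported number is rounded exactly once; the derived quantities are computed at full precision (the totals, the yield, net glass mass, ignition loss, six oxide percentages) from the weighed amounts for 707.3 kg of glass precisely as stated by either problem or answer.
Delivered oxide masses:
  Na2O: 155.3·0.3094 + 169.6·0.4295 = 120.9 kg
  TiO2: 113.0·0.9899 = 111.9 kg
  B2O3: 155.3·0.6906 + 14.69·0.3999 = 113.1 kg
  SrO: 62.52·0.7019 = 43.88 kg
  PbO: 313.9·0.9990 = 313.6 kg
  CaO: 14.69·0.2695 = 3.959 kg
LOI: 113.0·0.01010 + 62.52·0.2981 + 313.9·0.001000 + 14.69·0.3306 + 169.6·0.5705 = 121.7 kg
Glass = total batch minus LOI = 829.0 − 121.7 = 707.3 kg (= Σ oxide masses)
each oxide over glass, ×100, is wt %

Glass mass = 707.3 kg (batch 829.0 − LOI 121.7).
Composition: Na2O 17.09%, TiO2 15.81%, B2O3 15.99%, SrO 6.204%, PbO 44.34%, CaO 0.5597%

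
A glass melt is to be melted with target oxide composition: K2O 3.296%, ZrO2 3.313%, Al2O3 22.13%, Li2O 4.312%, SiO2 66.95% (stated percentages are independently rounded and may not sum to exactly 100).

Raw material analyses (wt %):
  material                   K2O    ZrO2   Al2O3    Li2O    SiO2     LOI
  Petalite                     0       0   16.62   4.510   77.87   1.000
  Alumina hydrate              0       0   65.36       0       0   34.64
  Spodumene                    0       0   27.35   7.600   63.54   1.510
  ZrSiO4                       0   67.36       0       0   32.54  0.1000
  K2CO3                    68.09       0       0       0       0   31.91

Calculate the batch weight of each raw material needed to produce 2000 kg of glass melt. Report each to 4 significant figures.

Batch per 2000 kg glass melt:
  Petalite: 1459 kg
  Alumina hydrate: 193.6 kg
  Spodumene: 269.0 kg
  ZrSiO4: 98.37 kg
  K2CO3: 96.81 kg
Total batch = 2117 kg; LOI loss = 116.7 kg; yield = 94.49%

Working values are shown, rounded to 4 significant figures, in the printout — the working math runs at full precision end to end — exactly one rounding lands on each reported result. All derived quantities (totals, the five compositions, glass mass, yield, LOI) are rebuilt using the weight values per 2000 kg of glass in full precision exactly as shown in the problem or the answer.
Target oxide masses per 2000 kg glass melt:
  K2O: 3.296% × 2000 = 65.92 kg
  ZrO2: 3.313% × 2000 = 66.26 kg
  Al2O3: 22.13% × 2000 = 442.6 kg
  Li2O: 4.312% × 2000 = 86.24 kg
  SiO2: 66.95% × 2000 = 1339 kg
Verifying the oxide balance given the weights on record, per the basis as stated (oxide sums agree with the targets inside rounding margins):
  K2O: 96.81·0.6809 = 65.92 kg (target 65.92 kg)
  ZrO2: 98.37·0.6736 = 66.26 kg (target 66.26 kg)
  Al2O3: 1459·0.1662 + 193.6·0.6536 + 269.0·0.2735 = 442.6 kg (target 442.6 kg)
  Li2O: 1459·0.04510 + 269.0·0.07600 = 86.24 kg (target 86.24 kg)
  SiO2: 1459·0.7787 + 269.0·0.6354 + 98.37·0.3254 = 1339 kg (target 1339 kg)
Glass-mass sanity pass: total charge less LOI = 2000 kg (the Σ of target masses is 2000 kg; basis as stated: 2000 kg — any gap is answer rounding).
Batch total: Σ batch = 2117 kg; loss to ignition Σ batch·LOI = 116.7 kg; as yield: glass ÷ batch → 94.49%.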